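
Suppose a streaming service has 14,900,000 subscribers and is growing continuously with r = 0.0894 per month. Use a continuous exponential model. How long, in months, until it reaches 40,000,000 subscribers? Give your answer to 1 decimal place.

40000000 = 14900000 · e^(0.0894·t)
t = ln(40000000/14900000) / 0.0894 = ln(2.68456) / 0.0894 = 0.98752 / 0.0894

t ≈ 11.0 months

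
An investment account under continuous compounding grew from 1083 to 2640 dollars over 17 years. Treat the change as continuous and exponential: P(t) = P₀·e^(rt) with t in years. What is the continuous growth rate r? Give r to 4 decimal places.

2640 = 1083 · e^(r·17)
e^(17r) = 2640/1083 = 2.43767
r = ln(2.43767) / 17 = 0.89104 / 17

r ≈ 0.0524 per year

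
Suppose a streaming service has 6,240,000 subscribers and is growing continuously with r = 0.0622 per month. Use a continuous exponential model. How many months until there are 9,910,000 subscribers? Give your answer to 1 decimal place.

t ≈ 7.4 months

9910000 = 6240000 · e^(0.0622·t)
t = ln(9910000/6240000) / 0.0622 = ln(1.58814) / 0.0622 = 0.46256 / 0.0622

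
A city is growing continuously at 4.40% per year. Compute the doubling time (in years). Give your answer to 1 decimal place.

doubling time = ln(2) / |r| = 0.69315 / 0.044

doubling time ≈ 15.8 years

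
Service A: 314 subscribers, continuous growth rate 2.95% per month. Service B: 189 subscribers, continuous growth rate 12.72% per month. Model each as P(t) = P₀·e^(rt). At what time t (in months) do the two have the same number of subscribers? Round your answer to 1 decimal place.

314·e^(0.0295t) = 189·e^(0.1272t)
314/189 = e^((0.1272 − 0.0295)t) → ln(1.66138) = 0.0977·t
t = 0.50765 / 0.0977

t ≈ 5.2 months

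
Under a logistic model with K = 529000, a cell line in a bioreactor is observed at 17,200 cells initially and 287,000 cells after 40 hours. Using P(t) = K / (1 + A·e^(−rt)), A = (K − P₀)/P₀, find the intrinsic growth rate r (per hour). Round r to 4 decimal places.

A = (529000 − 17200)/17200 = 29.75581
287000 = 529000/(1 + 29.75581·e^(−r·40)) → e^(−40r) = (1.84321 − 1)/29.75581 = 0.028338
r = −ln(0.028338)/40 = 3.56357/40

r ≈ 0.0891 per hour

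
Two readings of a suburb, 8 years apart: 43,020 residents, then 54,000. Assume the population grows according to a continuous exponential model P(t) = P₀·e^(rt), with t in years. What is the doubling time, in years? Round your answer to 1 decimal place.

r = ln(54000/43020) / 8 = ln(1.25523) / 8 ≈ 0.028415 per year
doubling time = ln 2 / |r| = 0.69315 / 0.028415

doubling time ≈ 24.4 years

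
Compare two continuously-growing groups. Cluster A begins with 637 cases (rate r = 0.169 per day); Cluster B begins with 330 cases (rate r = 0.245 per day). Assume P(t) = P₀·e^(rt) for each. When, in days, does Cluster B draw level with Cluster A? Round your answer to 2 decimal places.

637·e^(0.169t) = 330·e^(0.245t)
637/330 = e^((0.245 − 0.169)t) → ln(1.9303) = 0.076·t
t = 0.65768 / 0.076

t ≈ 8.65 days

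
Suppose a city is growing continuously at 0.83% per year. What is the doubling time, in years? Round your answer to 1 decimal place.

doubling time ≈ 83.5 years

doubling time = ln(2) / |r| = 0.69315 / 0.0083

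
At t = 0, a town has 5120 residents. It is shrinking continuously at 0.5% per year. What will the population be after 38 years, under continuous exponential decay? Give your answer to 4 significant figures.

≈ 4,234 residents

P(38) = 5120 · e^(-0.005·38) = 5120 · e^(-0.19)
= 5120 · 0.82696 ≈ 4234.03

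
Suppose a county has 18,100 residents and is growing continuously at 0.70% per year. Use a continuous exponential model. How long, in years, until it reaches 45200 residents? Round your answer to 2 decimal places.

45200 = 18100 · e^(0.007·t)
t = ln(45200/18100) / 0.007 = ln(2.49724) / 0.007 = 0.91519 / 0.007

t ≈ 130.74 years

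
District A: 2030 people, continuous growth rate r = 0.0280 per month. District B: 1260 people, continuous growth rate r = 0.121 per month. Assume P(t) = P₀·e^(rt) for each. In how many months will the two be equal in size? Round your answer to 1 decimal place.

2030·e^(0.028t) = 1260·e^(0.121t)
2030/1260 = e^((0.121 − 0.028)t) → ln(1.61111) = 0.093·t
t = 0.47692 / 0.093

t ≈ 5.1 months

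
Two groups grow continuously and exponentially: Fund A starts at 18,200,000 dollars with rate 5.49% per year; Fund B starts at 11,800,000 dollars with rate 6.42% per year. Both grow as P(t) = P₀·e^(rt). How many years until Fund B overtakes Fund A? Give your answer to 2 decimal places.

18200000·e^(0.0549t) = 11800000·e^(0.0642t)
18200000/11800000 = e^((0.0642 − 0.0549)t) → ln(1.54237) = 0.0093·t
t = 0.43332 / 0.0093

t ≈ 46.59 years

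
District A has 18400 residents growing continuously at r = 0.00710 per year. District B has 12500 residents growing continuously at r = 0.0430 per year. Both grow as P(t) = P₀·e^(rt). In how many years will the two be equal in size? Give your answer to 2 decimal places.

t ≈ 10.77 years

18400·e^(0.0071t) = 12500·e^(0.043t)
18400/12500 = e^((0.043 − 0.0071)t) → ln(1.472) = 0.0359·t
t = 0.38662 / 0.0359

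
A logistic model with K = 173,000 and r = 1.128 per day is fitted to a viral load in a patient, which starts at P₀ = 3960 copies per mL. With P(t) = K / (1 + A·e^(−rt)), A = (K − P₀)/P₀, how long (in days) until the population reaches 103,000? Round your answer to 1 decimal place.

t ≈ 3.7 days

A = (173000 − 3960)/3960 = 42.68687
103000 = 173000/(1 + 42.68687·e^(−1.128t)) → 1 + 42.68687·e^(−1.128t) = 1.67961
e^(−1.128t) = 0.015921 → t = ln(62.81068)/1.128 = 4.14013/1.128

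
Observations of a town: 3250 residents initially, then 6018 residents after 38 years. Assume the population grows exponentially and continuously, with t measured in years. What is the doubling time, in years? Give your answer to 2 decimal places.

r = ln(6018/3250) / 38 = ln(1.85169) / 38 ≈ 0.016213 per year
doubling time = ln 2 / |r| = 0.69315 / 0.016213

doubling time ≈ 42.75 years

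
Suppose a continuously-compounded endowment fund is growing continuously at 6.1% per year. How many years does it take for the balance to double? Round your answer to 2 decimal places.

doubling time = ln(2) / |r| = 0.69315 / 0.061

doubling time ≈ 11.36 years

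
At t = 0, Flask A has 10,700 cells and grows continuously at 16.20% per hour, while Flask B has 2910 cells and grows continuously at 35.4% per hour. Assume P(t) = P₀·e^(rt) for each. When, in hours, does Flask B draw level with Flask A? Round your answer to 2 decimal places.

10700·e^(0.162t) = 2910·e^(0.354t)
10700/2910 = e^((0.354 − 0.162)t) → ln(3.67698) = 0.192·t
t = 1.30209 / 0.192

t ≈ 6.78 hours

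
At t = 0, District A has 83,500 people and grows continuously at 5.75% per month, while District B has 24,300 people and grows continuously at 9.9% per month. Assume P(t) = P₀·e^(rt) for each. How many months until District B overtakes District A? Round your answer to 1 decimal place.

t ≈ 29.7 months

83500·e^(0.0575t) = 24300·e^(0.099t)
83500/24300 = e^((0.099 − 0.0575)t) → ln(3.43621) = 0.0415·t
t = 1.23437 / 0.0415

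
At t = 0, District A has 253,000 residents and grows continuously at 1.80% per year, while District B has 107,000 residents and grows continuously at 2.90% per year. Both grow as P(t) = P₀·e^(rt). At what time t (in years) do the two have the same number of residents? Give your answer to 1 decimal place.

t ≈ 78.2 years

253000·e^(0.018t) = 107000·e^(0.029t)
253000/107000 = e^((0.029 − 0.018)t) → ln(2.36449) = 0.011·t
t = 0.86056 / 0.011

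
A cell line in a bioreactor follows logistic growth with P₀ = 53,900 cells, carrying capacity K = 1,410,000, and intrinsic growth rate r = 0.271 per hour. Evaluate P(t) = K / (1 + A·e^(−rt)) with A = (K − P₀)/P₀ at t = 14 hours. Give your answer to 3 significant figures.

A = (1410000 − 53900)/53900 = 25.15955
P(14) = 1410000 / (1 + 25.15955·e^(−0.271·14)) = 1410000 / (1 + 25.15955·0.022505)
= 1410000 / 1.56623 ≈ 900253.31

≈ 900,000 cells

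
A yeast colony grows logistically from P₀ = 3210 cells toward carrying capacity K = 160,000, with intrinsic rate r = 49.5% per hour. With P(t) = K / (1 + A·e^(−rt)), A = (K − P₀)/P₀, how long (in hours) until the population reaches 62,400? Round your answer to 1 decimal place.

t ≈ 7.0 hours

A = (160000 − 3210)/3210 = 48.84424
62400 = 160000/(1 + 48.84424·e^(−0.495t)) → 1 + 48.84424·e^(−0.495t) = 2.5641
e^(−0.495t) = 0.032022 → t = ln(31.22828)/0.495 = 3.44132/0.495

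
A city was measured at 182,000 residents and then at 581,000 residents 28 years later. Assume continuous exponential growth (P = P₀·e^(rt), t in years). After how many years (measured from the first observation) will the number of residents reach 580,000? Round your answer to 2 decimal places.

r = ln(581000/182000) / 28 ≈ 0.041455 per year
t = ln(580000/182000) / r = 1.15902 / 0.041455 ≈ 27.958

t ≈ 27.96 years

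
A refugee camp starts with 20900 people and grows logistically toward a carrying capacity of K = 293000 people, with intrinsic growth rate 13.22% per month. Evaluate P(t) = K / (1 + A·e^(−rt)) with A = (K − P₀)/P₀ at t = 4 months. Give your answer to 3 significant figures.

≈ 33,800 people

A = (293000 − 20900)/20900 = 13.01914
P(4) = 293000 / (1 + 13.01914·e^(−0.1322·4)) = 293000 / (1 + 13.01914·0.589312)
= 293000 / 8.67233 ≈ 33785.61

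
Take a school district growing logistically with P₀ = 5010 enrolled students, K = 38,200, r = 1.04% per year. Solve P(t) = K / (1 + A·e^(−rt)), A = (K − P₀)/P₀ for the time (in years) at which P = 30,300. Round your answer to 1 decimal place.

t ≈ 311.1 years

A = (38200 − 5010)/5010 = 6.62475
30300 = 38200/(1 + 6.62475·e^(−0.0104t)) → 1 + 6.62475·e^(−0.0104t) = 1.26073
e^(−0.0104t) = 0.039356 → t = ln(25.40885)/0.0104 = 3.2351/0.0104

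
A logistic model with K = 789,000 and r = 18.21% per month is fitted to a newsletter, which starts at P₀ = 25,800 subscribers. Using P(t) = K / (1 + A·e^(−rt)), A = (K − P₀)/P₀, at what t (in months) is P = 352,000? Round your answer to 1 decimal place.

t ≈ 17.4 months

A = (789000 − 25800)/25800 = 29.5814
352000 = 789000/(1 + 29.5814·e^(−0.1821t)) → 1 + 29.5814·e^(−0.1821t) = 2.24148
e^(−0.1821t) = 0.041968 → t = ln(23.82758)/0.1821 = 3.17084/0.1821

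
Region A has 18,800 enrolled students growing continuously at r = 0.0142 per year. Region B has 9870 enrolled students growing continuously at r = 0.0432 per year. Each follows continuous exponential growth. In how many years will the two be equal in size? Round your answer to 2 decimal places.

18800·e^(0.0142t) = 9870·e^(0.0432t)
18800/9870 = e^((0.0432 − 0.0142)t) → ln(1.90476) = 0.029·t
t = 0.64436 / 0.029

t ≈ 22.22 years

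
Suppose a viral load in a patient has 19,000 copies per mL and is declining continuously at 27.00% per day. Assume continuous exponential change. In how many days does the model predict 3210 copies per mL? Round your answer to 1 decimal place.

3210 = 19000 · e^(-0.27·t)
t = ln(3210/19000) / -0.27 = ln(0.16895) / -0.27 = -1.77817 / -0.27

t ≈ 6.6 days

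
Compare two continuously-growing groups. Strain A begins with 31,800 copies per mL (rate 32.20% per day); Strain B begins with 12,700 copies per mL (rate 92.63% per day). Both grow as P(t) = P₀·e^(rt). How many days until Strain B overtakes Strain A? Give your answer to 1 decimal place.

31800·e^(0.322t) = 12700·e^(0.9263t)
31800/12700 = e^((0.9263 − 0.322)t) → ln(2.50394) = 0.6043·t
t = 0.91786 / 0.6043

t ≈ 1.5 days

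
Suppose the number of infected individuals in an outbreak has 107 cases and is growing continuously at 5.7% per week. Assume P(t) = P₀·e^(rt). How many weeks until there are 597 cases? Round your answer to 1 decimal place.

t ≈ 30.2 weeks

597 = 107 · e^(0.057·t)
t = ln(597/107) / 0.057 = ln(5.57944) / 0.057 = 1.71909 / 0.057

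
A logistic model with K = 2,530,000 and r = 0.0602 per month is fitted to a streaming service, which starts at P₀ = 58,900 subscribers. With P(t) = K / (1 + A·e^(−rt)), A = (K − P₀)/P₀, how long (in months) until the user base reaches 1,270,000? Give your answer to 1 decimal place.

A = (2530000 − 58900)/58900 = 41.95416
1270000 = 2530000/(1 + 41.95416·e^(−0.0602t)) → 1 + 41.95416·e^(−0.0602t) = 1.99213
e^(−0.0602t) = 0.023648 → t = ln(42.28713)/0.0602 = 3.74448/0.0602

t ≈ 62.2 months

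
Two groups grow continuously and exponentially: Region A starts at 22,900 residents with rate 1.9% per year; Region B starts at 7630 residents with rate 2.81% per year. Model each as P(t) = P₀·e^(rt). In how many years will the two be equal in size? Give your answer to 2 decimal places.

22900·e^(0.019t) = 7630·e^(0.0281t)
22900/7630 = e^((0.0281 − 0.019)t) → ln(3.00131) = 0.0091·t
t = 1.09905 / 0.0091

t ≈ 120.77 years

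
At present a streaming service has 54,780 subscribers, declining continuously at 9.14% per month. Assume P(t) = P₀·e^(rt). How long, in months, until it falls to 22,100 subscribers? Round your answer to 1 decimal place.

t ≈ 9.9 months

22100 = 54780 · e^(-0.0914·t)
t = ln(22100/54780) / -0.0914 = ln(0.40343) / -0.0914 = -0.90775 / -0.0914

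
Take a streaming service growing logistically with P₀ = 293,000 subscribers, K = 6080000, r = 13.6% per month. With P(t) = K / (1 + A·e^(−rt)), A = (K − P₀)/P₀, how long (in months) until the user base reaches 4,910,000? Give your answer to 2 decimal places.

t ≈ 32.48 months

A = (6080000 − 293000)/293000 = 19.75085
4910000 = 6080000/(1 + 19.75085·e^(−0.136t)) → 1 + 19.75085·e^(−0.136t) = 1.23829
e^(−0.136t) = 0.012065 → t = ln(82.88606)/0.136 = 4.41747/0.136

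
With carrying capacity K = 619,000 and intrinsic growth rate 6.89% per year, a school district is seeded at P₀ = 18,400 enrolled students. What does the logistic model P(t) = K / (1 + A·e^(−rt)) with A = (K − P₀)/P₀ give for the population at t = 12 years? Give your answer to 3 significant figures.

≈ 40,500 enrolled students

A = (619000 − 18400)/18400 = 32.6413
P(12) = 619000 / (1 + 32.6413·e^(−0.0689·12)) = 619000 / (1 + 32.6413·0.437447)
= 619000 / 15.27884 ≈ 40513.56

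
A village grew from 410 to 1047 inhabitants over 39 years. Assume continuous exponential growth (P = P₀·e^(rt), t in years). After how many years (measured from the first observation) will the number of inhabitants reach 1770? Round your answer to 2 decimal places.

t ≈ 60.84 years

r = ln(1047/410) / 39 ≈ 0.024039 per year
t = ln(1770/410) / r = 1.46258 / 0.024039 ≈ 60.841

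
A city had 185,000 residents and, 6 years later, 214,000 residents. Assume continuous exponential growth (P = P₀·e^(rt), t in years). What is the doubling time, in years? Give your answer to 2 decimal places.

doubling time ≈ 28.56 years

r = ln(214000/185000) / 6 = ln(1.15676) / 6 ≈ 0.02427 per year
doubling time = ln 2 / |r| = 0.69315 / 0.02427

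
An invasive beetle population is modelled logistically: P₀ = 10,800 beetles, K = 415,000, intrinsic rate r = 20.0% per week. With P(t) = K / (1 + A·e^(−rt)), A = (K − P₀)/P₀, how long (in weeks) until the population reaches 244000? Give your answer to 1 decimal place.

t ≈ 19.9 weeks

A = (415000 − 10800)/10800 = 37.42593
244000 = 415000/(1 + 37.42593·e^(−0.2t)) → 1 + 37.42593·e^(−0.2t) = 1.70082
e^(−0.2t) = 0.018726 → t = ln(53.40308)/0.2 = 3.97787/0.2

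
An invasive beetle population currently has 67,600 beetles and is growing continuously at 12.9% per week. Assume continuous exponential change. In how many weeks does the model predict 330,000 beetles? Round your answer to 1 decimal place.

t ≈ 12.3 weeks

330000 = 67600 · e^(0.129·t)
t = ln(330000/67600) / 0.129 = ln(4.88166) / 0.129 = 1.58548 / 0.129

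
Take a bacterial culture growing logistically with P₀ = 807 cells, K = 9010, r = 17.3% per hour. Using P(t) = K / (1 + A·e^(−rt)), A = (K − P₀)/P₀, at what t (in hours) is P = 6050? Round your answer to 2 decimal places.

A = (9010 − 807)/807 = 10.16481
6050 = 9010/(1 + 10.16481·e^(−0.173t)) → 1 + 10.16481·e^(−0.173t) = 1.48926
e^(−0.173t) = 0.048132 → t = ln(20.77604)/0.173 = 3.0338/0.173

t ≈ 17.54 hours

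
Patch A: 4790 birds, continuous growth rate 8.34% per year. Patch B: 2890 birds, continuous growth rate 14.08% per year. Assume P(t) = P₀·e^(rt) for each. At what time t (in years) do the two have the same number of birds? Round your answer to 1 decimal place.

4790·e^(0.0834t) = 2890·e^(0.1408t)
4790/2890 = e^((0.1408 − 0.0834)t) → ln(1.65744) = 0.0574·t
t = 0.50527 / 0.0574

t ≈ 8.8 years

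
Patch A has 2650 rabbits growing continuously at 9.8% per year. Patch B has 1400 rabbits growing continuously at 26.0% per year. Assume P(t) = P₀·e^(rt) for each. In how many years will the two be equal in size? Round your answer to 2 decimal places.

t ≈ 3.94 years

2650·e^(0.098t) = 1400·e^(0.26t)
2650/1400 = e^((0.26 − 0.098)t) → ln(1.89286) = 0.162·t
t = 0.63809 / 0.162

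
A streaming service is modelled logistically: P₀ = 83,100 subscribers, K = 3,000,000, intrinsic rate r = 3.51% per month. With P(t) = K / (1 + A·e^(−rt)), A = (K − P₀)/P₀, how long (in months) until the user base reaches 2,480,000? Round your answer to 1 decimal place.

A = (3000000 − 83100)/83100 = 35.10108
2480000 = 3000000/(1 + 35.10108·e^(−0.0351t)) → 1 + 35.10108·e^(−0.0351t) = 1.20968
e^(−0.0351t) = 0.005974 → t = ln(167.40517)/0.0351 = 5.12042/0.0351

t ≈ 145.9 months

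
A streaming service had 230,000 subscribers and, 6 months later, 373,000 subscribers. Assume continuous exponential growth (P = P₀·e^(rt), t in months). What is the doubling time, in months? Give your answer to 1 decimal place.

doubling time ≈ 8.6 months

r = ln(373000/230000) / 6 = ln(1.62174) / 6 ≈ 0.080583 per month
doubling time = ln 2 / |r| = 0.69315 / 0.080583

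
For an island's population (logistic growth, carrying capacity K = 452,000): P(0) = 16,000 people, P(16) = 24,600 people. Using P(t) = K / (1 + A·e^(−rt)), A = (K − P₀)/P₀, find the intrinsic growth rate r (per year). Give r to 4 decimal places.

r ≈ 0.0281 per year

A = (452000 − 16000)/16000 = 27.25
24600 = 452000/(1 + 27.25·e^(−r·16)) → e^(−16r) = (18.37398 − 1)/27.25 = 0.637577
r = −ln(0.637577)/16 = 0.45008/16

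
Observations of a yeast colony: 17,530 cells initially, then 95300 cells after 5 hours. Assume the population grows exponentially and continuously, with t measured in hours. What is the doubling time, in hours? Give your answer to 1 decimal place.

doubling time ≈ 2.0 hours

r = ln(95300/17530) / 5 = ln(5.43639) / 5 ≈ 0.338623 per hour
doubling time = ln 2 / |r| = 0.69315 / 0.338623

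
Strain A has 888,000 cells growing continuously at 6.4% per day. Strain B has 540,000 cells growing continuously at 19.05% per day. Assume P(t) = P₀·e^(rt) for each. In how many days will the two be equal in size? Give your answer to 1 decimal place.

t ≈ 3.9 days

888000·e^(0.064t) = 540000·e^(0.1905t)
888000/540000 = e^((0.1905 − 0.064)t) → ln(1.64444) = 0.1265·t
t = 0.4974 / 0.1265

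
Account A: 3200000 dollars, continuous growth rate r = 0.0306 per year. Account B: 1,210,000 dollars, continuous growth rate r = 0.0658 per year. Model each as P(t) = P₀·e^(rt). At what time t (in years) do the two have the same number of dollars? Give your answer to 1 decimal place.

3200000·e^(0.0306t) = 1210000·e^(0.0658t)
3200000/1210000 = e^((0.0658 − 0.0306)t) → ln(2.64463) = 0.0352·t
t = 0.97253 / 0.0352

t ≈ 27.6 years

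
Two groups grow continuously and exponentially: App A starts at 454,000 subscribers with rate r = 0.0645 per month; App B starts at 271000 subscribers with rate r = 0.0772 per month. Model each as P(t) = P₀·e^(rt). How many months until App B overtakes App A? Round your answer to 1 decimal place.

454000·e^(0.0645t) = 271000·e^(0.0772t)
454000/271000 = e^((0.0772 − 0.0645)t) → ln(1.67528) = 0.0127·t
t = 0.51598 / 0.0127

t ≈ 40.6 months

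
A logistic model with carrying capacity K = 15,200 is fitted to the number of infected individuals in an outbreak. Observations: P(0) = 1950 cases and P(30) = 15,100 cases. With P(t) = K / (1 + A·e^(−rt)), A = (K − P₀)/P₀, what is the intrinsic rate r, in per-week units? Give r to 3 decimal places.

A = (15200 − 1950)/1950 = 6.79487
15100 = 15200/(1 + 6.79487·e^(−r·30)) → e^(−30r) = (1.00662 − 1)/6.79487 = 0.000975
r = −ln(0.000975)/30 = 6.93345/30

r ≈ 0.231 per week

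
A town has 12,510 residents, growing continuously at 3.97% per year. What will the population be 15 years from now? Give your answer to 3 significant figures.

≈ 22,700 residents

P(15) = 12510 · e^(0.0397·15) = 12510 · e^(0.5955)
= 12510 · 1.81394 ≈ 22692.36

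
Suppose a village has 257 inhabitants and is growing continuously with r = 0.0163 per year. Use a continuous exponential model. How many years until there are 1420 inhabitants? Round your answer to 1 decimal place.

1420 = 257 · e^(0.0163·t)
t = ln(1420/257) / 0.0163 = ln(5.52529) / 0.0163 = 1.70934 / 0.0163

t ≈ 104.9 years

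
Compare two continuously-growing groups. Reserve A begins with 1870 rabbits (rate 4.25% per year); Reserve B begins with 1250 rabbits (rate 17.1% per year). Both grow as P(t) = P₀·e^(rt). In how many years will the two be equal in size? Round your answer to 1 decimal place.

t ≈ 3.1 years

1870·e^(0.0425t) = 1250·e^(0.171t)
1870/1250 = e^((0.171 − 0.0425)t) → ln(1.496) = 0.1285·t
t = 0.40279 / 0.1285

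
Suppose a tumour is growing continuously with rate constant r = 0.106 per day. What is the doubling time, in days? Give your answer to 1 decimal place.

doubling time ≈ 6.5 days

doubling time = ln(2) / |r| = 0.69315 / 0.106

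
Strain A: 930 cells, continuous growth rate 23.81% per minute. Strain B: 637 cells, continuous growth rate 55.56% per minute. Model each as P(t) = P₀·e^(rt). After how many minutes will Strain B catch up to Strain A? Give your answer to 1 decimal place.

t ≈ 1.2 minutes

930·e^(0.2381t) = 637·e^(0.5556t)
930/637 = e^((0.5556 − 0.2381)t) → ln(1.45997) = 0.3175·t
t = 0.37841 / 0.3175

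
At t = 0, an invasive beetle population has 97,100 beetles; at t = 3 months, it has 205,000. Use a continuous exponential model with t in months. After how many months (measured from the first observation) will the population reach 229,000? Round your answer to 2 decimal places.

r = ln(205000/97100) / 3 ≈ 0.24909 per month
t = ln(229000/97100) / r = 0.85798 / 0.24909 ≈ 3.444

t ≈ 3.44 months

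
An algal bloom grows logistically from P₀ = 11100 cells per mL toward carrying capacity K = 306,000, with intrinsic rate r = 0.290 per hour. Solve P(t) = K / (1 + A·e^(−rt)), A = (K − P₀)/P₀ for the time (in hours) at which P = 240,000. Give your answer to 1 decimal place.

A = (306000 − 11100)/11100 = 26.56757
240000 = 306000/(1 + 26.56757·e^(−0.29t)) → 1 + 26.56757·e^(−0.29t) = 1.275
e^(−0.29t) = 0.010351 → t = ln(96.60934)/0.29 = 4.57068/0.29

t ≈ 15.8 hours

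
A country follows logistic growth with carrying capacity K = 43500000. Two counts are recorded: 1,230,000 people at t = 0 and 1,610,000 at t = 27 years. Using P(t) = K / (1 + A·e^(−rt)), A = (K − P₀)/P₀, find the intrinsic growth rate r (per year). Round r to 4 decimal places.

r ≈ 0.0103 per year

A = (43500000 − 1230000)/1230000 = 34.36585
1610000 = 43500000/(1 + 34.36585·e^(−r·27)) → e^(−27r) = (27.01863 − 1)/34.36585 = 0.757107
r = −ln(0.757107)/27 = 0.27825/27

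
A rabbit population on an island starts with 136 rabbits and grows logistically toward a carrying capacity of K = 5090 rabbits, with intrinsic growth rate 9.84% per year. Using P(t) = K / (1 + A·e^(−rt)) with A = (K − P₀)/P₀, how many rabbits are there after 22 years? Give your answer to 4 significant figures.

A = (5090 − 136)/136 = 36.42647
P(22) = 5090 / (1 + 36.42647·e^(−0.0984·22)) = 5090 / (1 + 36.42647·0.114773)
= 5090 / 5.18077 ≈ 982.48

≈ 982.5 rabbits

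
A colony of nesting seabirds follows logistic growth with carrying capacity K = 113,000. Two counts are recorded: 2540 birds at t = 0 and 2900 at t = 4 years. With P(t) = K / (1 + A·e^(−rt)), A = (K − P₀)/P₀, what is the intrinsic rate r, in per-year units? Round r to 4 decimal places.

r ≈ 0.0340 per year

A = (113000 − 2540)/2540 = 43.48819
2900 = 113000/(1 + 43.48819·e^(−r·4)) → e^(−4r) = (38.96552 − 1)/43.48819 = 0.873008
r = −ln(0.873008)/4 = 0.13581/4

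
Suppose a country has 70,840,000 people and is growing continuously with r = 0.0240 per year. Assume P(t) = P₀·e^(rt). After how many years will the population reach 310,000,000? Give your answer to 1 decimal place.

t ≈ 61.5 years

310000000 = 70840000 · e^(0.024·t)
t = ln(310000000/70840000) / 0.024 = ln(4.37606) / 0.024 = 1.47615 / 0.024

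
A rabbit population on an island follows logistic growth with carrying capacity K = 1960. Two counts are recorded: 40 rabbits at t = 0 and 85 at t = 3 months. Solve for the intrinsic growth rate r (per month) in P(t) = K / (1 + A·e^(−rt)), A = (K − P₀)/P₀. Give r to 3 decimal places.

A = (1960 − 40)/40 = 48
85 = 1960/(1 + 48·e^(−r·3)) → e^(−3r) = (23.05882 − 1)/48 = 0.459559
r = −ln(0.459559)/3 = 0.77749/3

r ≈ 0.259 per month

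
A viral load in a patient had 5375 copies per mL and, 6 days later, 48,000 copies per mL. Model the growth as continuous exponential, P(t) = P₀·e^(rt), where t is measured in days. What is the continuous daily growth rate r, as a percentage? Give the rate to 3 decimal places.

48000 = 5375 · e^(r·6)
e^(6r) = 48000/5375 = 8.93023
r = ln(8.93023) / 6 = 2.18944 / 6

r ≈ 36.491% per day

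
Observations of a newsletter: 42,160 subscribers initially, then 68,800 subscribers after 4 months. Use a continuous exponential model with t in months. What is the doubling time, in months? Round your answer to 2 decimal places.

r = ln(68800/42160) / 4 = ln(1.63188) / 4 ≈ 0.122433 per month
doubling time = ln 2 / |r| = 0.69315 / 0.122433

doubling time ≈ 5.66 months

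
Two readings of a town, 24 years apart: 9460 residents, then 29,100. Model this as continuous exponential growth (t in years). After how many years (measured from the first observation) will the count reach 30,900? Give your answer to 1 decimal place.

t ≈ 25.3 years

r = ln(29100/9460) / 24 ≈ 0.046819 per year
t = ln(30900/9460) / r = 1.18368 / 0.046819 ≈ 25.282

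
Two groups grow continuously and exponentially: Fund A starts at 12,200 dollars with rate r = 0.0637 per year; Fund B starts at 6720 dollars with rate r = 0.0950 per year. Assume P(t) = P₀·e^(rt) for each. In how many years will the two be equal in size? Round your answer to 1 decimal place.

12200·e^(0.0637t) = 6720·e^(0.095t)
12200/6720 = e^((0.095 − 0.0637)t) → ln(1.81548) = 0.0313·t
t = 0.59635 / 0.0313

t ≈ 19.1 years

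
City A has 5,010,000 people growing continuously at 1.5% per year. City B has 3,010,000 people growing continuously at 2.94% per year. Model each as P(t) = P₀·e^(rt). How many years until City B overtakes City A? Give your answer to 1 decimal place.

5010000·e^(0.015t) = 3010000·e^(0.0294t)
5010000/3010000 = e^((0.0294 − 0.015)t) → ln(1.66445) = 0.0144·t
t = 0.5095 / 0.0144

t ≈ 35.4 years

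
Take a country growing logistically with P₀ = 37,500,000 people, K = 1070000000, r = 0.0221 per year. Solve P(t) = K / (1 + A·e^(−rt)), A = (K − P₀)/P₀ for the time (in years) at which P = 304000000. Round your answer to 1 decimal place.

t ≈ 108.2 years

A = (1070000000 − 37500000)/37500000 = 27.53333
304000000 = 1070000000/(1 + 27.53333·e^(−0.0221t)) → 1 + 27.53333·e^(−0.0221t) = 3.51974
e^(−0.0221t) = 0.091516 → t = ln(10.92707)/0.0221 = 2.39124/0.0221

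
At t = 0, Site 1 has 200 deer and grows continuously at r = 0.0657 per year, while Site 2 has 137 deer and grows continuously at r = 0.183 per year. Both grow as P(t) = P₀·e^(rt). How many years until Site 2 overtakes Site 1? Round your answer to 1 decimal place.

t ≈ 3.2 years

200·e^(0.0657t) = 137·e^(0.183t)
200/137 = e^((0.183 − 0.0657)t) → ln(1.45985) = 0.1173·t
t = 0.37834 / 0.1173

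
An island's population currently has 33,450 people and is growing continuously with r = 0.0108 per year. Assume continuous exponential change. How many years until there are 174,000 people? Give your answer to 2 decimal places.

174000 = 33450 · e^(0.0108·t)
t = ln(174000/33450) / 0.0108 = ln(5.20179) / 0.0108 = 1.649 / 0.0108

t ≈ 152.69 years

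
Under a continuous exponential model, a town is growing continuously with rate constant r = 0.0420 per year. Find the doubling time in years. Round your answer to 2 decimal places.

doubling time ≈ 16.50 years

doubling time = ln(2) / |r| = 0.69315 / 0.042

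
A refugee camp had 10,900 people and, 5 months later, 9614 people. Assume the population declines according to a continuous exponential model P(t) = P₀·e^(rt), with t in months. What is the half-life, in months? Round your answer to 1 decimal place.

r = ln(9614/10900) / 5 = ln(0.88202) / 5 ≈ -0.025108 per month
half-life = ln 2 / |r| = 0.69315 / 0.025108

half-life ≈ 27.6 months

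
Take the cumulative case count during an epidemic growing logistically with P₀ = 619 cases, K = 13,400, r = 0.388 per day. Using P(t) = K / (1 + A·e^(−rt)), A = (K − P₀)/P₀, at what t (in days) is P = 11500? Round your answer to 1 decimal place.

t ≈ 12.4 days

A = (13400 − 619)/619 = 20.64782
11500 = 13400/(1 + 20.64782·e^(−0.388t)) → 1 + 20.64782·e^(−0.388t) = 1.16522
e^(−0.388t) = 0.008002 → t = ln(124.97364)/0.388 = 4.8281/0.388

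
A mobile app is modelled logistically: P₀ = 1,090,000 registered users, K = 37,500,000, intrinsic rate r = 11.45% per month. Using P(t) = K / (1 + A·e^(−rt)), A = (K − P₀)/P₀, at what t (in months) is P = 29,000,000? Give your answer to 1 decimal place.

t ≈ 41.4 months

A = (37500000 − 1090000)/1090000 = 33.40367
29000000 = 37500000/(1 + 33.40367·e^(−0.1145t)) → 1 + 33.40367·e^(−0.1145t) = 1.2931
e^(−0.1145t) = 0.008775 → t = ln(113.96546)/0.1145 = 4.7359/0.1145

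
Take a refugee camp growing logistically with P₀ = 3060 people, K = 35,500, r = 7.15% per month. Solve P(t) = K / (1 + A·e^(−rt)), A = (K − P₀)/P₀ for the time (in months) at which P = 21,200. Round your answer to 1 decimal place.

t ≈ 38.5 months

A = (35500 − 3060)/3060 = 10.60131
21200 = 35500/(1 + 10.60131·e^(−0.0715t)) → 1 + 10.60131·e^(−0.0715t) = 1.67453
e^(−0.0715t) = 0.063627 → t = ln(15.71662)/0.0715 = 2.75472/0.0715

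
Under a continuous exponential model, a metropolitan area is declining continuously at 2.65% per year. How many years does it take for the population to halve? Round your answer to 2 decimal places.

half-life = ln(2) / |r| = 0.69315 / 0.0265

half-life ≈ 26.16 years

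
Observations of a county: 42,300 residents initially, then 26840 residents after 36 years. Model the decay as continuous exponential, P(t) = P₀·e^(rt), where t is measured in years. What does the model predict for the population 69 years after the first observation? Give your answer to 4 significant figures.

≈ 17,690 residents

r = ln(26840/42300) / 36 ≈ -0.012636 per year
P(69) = 42300 · e^(-0.012636·69) = 42300 · 0.41816 ≈ 17688.37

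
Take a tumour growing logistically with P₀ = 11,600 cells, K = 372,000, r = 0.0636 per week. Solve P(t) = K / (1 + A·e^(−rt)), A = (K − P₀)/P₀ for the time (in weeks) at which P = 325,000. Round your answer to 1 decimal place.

A = (372000 − 11600)/11600 = 31.06897
325000 = 372000/(1 + 31.06897·e^(−0.0636t)) → 1 + 31.06897·e^(−0.0636t) = 1.14462
e^(−0.0636t) = 0.004655 → t = ln(214.83859)/0.0636 = 5.36989/0.0636

t ≈ 84.4 weeks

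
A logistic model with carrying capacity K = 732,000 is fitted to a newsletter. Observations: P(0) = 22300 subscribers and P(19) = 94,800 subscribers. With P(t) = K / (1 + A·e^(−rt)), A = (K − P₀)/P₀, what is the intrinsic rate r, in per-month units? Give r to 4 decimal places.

A = (732000 − 22300)/22300 = 31.82511
94800 = 732000/(1 + 31.82511·e^(−r·19)) → e^(−19r) = (7.72152 − 1)/31.82511 = 0.211202
r = −ln(0.211202)/19 = 1.55494/19

r ≈ 0.0818 per month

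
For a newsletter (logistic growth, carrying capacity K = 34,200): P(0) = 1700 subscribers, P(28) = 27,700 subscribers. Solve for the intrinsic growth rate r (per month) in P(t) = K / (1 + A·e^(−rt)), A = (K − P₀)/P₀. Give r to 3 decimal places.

A = (34200 − 1700)/1700 = 19.11765
27700 = 34200/(1 + 19.11765·e^(−r·28)) → e^(−28r) = (1.23466 − 1)/19.11765 = 0.012274
r = −ln(0.012274)/28 = 4.40024/28

r ≈ 0.157 per month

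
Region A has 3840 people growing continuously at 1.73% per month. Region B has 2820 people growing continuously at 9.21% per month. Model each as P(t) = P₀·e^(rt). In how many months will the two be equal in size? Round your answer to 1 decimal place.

3840·e^(0.0173t) = 2820·e^(0.0921t)
3840/2820 = e^((0.0921 − 0.0173)t) → ln(1.3617) = 0.0748·t
t = 0.30874 / 0.0748

t ≈ 4.1 months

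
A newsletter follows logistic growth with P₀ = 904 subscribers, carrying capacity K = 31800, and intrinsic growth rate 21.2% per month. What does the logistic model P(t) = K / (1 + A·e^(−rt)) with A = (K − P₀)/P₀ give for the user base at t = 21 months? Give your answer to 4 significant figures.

≈ 22,740 subscribers

A = (31800 − 904)/904 = 34.17699
P(21) = 31800 / (1 + 34.17699·e^(−0.212·21)) = 31800 / (1 + 34.17699·0.011655)
= 31800 / 1.39834 ≈ 22741.24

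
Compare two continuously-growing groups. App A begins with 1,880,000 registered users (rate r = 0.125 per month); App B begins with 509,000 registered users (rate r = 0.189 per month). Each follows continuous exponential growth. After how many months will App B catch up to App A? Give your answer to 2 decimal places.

1880000·e^(0.125t) = 509000·e^(0.189t)
1880000/509000 = e^((0.189 − 0.125)t) → ln(3.69352) = 0.064·t
t = 1.30658 / 0.064

t ≈ 20.42 months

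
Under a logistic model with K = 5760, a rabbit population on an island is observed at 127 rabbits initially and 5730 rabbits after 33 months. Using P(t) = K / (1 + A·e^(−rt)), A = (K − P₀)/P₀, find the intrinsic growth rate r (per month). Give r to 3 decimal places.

r ≈ 0.274 per month

A = (5760 − 127)/127 = 44.35433
5730 = 5760/(1 + 44.35433·e^(−r·33)) → e^(−33r) = (1.00524 − 1)/44.35433 = 0.000118
r = −ln(0.000118)/33 = 9.04448/33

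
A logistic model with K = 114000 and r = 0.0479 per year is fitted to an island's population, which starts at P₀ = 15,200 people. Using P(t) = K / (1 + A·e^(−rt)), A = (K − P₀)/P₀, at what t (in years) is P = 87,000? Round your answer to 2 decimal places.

A = (114000 − 15200)/15200 = 6.5
87000 = 114000/(1 + 6.5·e^(−0.0479t)) → 1 + 6.5·e^(−0.0479t) = 1.31034
e^(−0.0479t) = 0.047745 → t = ln(20.94444)/0.0479 = 3.04187/0.0479

t ≈ 63.50 years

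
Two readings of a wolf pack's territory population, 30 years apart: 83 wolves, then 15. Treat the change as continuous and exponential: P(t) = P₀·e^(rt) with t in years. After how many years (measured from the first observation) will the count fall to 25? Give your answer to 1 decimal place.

t ≈ 21.0 years

r = ln(15/83) / 30 ≈ -0.057026 per year
t = ln(25/83) / r = -1.19996 / -0.057026 ≈ 21.042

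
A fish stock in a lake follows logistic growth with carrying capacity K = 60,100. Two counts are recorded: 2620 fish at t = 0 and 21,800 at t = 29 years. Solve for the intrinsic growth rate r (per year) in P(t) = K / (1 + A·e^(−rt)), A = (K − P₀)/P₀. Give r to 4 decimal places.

r ≈ 0.0871 per year

A = (60100 − 2620)/2620 = 21.93893
21800 = 60100/(1 + 21.93893·e^(−r·29)) → e^(−29r) = (2.75688 − 1)/21.93893 = 0.080081
r = −ln(0.080081)/29 = 2.52472/29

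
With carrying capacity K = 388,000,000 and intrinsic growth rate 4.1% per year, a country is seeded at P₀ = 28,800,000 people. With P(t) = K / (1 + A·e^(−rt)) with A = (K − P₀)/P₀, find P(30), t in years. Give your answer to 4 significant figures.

A = (388000000 − 28800000)/28800000 = 12.47222
P(30) = 388000000 / (1 + 12.47222·e^(−0.041·30)) = 388000000 / (1 + 12.47222·0.292293)
= 388000000 / 4.64554 ≈ 83521004.77

≈ 83,520,000 people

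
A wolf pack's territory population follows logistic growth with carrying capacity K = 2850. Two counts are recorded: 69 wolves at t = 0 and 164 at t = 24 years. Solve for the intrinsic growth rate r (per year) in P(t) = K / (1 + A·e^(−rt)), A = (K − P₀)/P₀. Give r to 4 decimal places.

r ≈ 0.0375 per year

A = (2850 − 69)/69 = 40.30435
164 = 2850/(1 + 40.30435·e^(−r·24)) → e^(−24r) = (17.37805 − 1)/40.30435 = 0.406359
r = −ln(0.406359)/24 = 0.90052/24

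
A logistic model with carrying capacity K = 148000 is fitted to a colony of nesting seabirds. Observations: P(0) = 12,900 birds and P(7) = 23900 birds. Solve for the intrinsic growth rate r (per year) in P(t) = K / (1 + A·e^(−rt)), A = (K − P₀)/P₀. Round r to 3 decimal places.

r ≈ 0.100 per year

A = (148000 − 12900)/12900 = 10.47287
23900 = 148000/(1 + 10.47287·e^(−r·7)) → e^(−7r) = (6.19247 − 1)/10.47287 = 0.495802
r = −ln(0.495802)/7 = 0.70158/7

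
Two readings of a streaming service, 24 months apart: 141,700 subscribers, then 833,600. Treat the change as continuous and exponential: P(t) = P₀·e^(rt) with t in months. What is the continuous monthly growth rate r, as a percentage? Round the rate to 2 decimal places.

r ≈ 7.38% per month

833600 = 141700 · e^(r·24)
e^(24r) = 833600/141700 = 5.88285
r = ln(5.88285) / 24 = 1.77204 / 24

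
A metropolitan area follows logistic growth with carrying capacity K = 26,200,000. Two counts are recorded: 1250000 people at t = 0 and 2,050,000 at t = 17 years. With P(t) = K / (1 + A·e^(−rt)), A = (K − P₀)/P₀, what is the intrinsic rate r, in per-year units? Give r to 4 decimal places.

r ≈ 0.0310 per year

A = (26200000 − 1250000)/1250000 = 19.96
2050000 = 26200000/(1 + 19.96·e^(−r·17)) → e^(−17r) = (12.78049 − 1)/19.96 = 0.590205
r = −ln(0.590205)/17 = 0.52729/17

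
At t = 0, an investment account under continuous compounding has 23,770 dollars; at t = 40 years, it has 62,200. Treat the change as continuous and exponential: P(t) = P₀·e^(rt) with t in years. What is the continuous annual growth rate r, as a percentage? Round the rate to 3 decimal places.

r ≈ 2.405% per year

62200 = 23770 · e^(r·40)
e^(40r) = 62200/23770 = 2.61674
r = ln(2.61674) / 40 = 0.96193 / 40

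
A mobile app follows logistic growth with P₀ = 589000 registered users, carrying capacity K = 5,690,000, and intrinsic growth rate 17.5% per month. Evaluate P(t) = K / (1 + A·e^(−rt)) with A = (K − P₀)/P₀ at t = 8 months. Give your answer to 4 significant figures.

≈ 1,815,000 registered users

A = (5690000 − 589000)/589000 = 8.66044
P(8) = 5690000 / (1 + 8.66044·e^(−0.175·8)) = 5690000 / (1 + 8.66044·0.246597)
= 5690000 / 3.13564 ≈ 1814622.41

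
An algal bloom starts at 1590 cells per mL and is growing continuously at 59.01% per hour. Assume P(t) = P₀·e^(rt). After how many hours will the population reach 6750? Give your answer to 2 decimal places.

6750 = 1590 · e^(0.5901·t)
t = ln(6750/1590) / 0.5901 = ln(4.24528) / 0.5901 = 1.44581 / 0.5901

t ≈ 2.45 hours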